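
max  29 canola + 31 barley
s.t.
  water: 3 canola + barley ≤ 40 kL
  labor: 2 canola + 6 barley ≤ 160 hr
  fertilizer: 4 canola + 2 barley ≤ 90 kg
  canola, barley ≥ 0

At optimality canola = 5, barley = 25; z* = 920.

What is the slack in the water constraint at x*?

0

water used = 3·5 + 1·25 = 40; slack = 40 − 40 = 0.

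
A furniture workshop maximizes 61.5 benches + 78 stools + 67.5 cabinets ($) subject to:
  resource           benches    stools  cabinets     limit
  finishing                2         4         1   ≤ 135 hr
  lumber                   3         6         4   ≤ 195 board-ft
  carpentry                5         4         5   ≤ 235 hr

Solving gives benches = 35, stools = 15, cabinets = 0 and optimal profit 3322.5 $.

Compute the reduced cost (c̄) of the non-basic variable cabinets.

Binding: lumber and carpentry. Non-binding: finishing (5 unused).
Since finishing is not tight, its dual is 0.
From A_Bᵀ y = c: 3·y_lumber + 5·y_carpentry = 61.5; 6·y_lumber + 4·y_carpentry = 78.
Solving: y_lumber = 8, y_carpentry = 7.5.
Reduced cost of cabinets: c₃ − yᵀa₃ = 67.5 − (8·4 + 7.5·5) = 67.5 − 69.5 = -2.

-2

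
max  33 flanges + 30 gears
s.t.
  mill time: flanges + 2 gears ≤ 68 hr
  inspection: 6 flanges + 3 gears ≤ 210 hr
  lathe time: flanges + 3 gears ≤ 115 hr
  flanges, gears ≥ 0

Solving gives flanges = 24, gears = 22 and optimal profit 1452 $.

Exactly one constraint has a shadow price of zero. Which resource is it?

lathe time

mill time: 68/68 (binding)
inspection: 210/210 (binding)
lathe time: 90/115 (slack 25)
By complementary slackness, a constraint with positive slack has shadow price 0 → lathe time.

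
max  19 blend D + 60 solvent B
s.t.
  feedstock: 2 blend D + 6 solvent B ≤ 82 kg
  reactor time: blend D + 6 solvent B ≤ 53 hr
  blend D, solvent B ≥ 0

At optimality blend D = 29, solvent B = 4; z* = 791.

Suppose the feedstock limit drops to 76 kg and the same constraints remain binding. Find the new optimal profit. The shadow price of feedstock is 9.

Δb = -6, so new z* = 791 + (9)·(-6) = 791 − 54 = 737.

737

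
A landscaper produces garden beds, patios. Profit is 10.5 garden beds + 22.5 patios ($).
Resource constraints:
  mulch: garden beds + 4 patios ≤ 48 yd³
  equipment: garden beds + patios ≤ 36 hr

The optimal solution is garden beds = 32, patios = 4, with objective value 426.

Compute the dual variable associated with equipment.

6.5

Check each constraint at x*: mulch 48/48 (tight); equipment 36/36 (tight).
The binding rows give the dual system: 1·y_mulch + 1·y_equipment = 10.5 and 4·y_mulch + 1·y_equipment = 22.5.
→ y_mulch = 4 and y_equipment = 6.5.
Shadow price of equipment = 6.5.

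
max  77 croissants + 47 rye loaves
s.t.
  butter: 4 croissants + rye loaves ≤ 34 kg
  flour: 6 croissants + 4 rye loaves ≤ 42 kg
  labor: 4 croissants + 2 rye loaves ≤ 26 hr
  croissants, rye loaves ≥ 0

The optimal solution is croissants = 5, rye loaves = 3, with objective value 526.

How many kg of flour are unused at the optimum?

0

flour used = 6·5 + 4·3 = 42; slack = 42 − 42 = 0.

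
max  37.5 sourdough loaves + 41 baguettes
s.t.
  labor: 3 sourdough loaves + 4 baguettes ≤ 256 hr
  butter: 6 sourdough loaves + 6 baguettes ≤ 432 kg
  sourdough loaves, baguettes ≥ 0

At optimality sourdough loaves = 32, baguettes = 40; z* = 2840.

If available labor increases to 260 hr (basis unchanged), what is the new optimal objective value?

2854

Check each constraint at x*: labor 256/256 (tight); butter 432/432 (tight).
The binding rows give the dual system: 3·y_labor + 6·y_butter = 37.5 and 4·y_labor + 6·y_butter = 41.
This yields shadow prices y_labor = 3.5, y_butter = 4.5.
Δz = y_labor·Δb = 3.5 × (4) = 14, so new z* = 2840 + 14 = 2854.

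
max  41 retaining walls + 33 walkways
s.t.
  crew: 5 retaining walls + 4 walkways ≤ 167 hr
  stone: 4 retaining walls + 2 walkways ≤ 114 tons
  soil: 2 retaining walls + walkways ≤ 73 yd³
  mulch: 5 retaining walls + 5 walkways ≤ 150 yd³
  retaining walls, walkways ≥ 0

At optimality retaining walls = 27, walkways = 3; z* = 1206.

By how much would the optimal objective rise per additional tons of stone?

4

Binding: stone and mulch. Non-binding: crew (20 unused), soil (16 unused).
Since crew, soil are not tight, their duals are 0.
Dual feasibility on the basic columns requires 4·y_stone + 5·y_mulch = 41, 2·y_stone + 5·y_mulch = 33.
→ y_stone = 4 and y_mulch = 5.
Shadow price of stone = 4.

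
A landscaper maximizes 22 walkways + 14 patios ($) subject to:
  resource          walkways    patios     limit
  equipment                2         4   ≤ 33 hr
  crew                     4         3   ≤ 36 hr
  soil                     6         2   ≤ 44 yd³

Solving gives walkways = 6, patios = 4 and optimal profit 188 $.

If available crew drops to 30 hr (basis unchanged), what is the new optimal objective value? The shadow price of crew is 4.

164

Δb = -6, so new z* = 188 + (4)·(-6) = 188 − 24 = 164.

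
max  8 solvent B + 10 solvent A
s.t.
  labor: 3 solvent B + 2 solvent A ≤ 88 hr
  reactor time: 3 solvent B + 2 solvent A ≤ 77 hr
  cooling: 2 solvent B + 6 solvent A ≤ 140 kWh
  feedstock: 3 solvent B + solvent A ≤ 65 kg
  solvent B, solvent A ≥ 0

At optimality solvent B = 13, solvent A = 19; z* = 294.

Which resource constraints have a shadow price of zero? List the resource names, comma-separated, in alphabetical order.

labor: 77/88 (slack 11)
reactor time: 77/77 (binding)
cooling: 140/140 (binding)
feedstock: 58/65 (slack 7)
By complementary slackness, a constraint with positive slack has shadow price 0 → feedstock, labor.

feedstock, labor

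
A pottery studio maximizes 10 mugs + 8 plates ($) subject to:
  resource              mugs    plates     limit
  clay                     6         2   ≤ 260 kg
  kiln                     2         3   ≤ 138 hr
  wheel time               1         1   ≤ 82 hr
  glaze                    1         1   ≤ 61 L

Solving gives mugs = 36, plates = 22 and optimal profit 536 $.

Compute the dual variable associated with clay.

At the optimum: clay uses 260 of 260 (binding); kiln uses 138 of 138 (binding); wheel time uses 58 of 82 (slack = 24); glaze uses 58 of 61 (slack = 3).
By complementary slackness, y = 0 for the non-binding constraints.
The binding rows give the dual system: 6·y_clay + 2·y_kiln = 10 and 2·y_clay + 3·y_kiln = 8.
This yields shadow prices y_clay = 1, y_kiln = 2.
Shadow price of clay = 1.

1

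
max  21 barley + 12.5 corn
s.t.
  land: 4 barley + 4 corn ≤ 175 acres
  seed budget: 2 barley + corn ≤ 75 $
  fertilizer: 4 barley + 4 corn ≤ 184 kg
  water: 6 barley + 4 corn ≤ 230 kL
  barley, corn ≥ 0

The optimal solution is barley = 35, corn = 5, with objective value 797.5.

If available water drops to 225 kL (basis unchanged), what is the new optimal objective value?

Binding: seed budget and water. Non-binding: land (15 unused), fertilizer (24 unused).
By complementary slackness, y = 0 for the non-binding constraints.
The binding rows give the dual system: 2·y_seed budget + 6·y_water = 21 and 1·y_seed budget + 4·y_water = 12.5.
Solving: y_seed budget = 4.5, y_water = 2.
Δz = y_water·Δb = 2 × (-5) = -10, so new z* = 797.5 − 10 = 787.5.

787.5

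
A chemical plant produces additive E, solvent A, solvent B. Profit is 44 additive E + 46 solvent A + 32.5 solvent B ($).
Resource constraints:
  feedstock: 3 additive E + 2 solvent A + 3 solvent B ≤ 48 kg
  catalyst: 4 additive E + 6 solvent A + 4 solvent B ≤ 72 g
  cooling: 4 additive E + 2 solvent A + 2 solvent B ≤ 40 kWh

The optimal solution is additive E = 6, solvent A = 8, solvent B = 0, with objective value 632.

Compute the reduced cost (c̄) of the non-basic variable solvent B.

-1.5

Check each constraint at x*: feedstock 34/48 (slack 14); catalyst 72/72 (tight); cooling 40/40 (tight).
By complementary slackness, y = 0 for the non-binding constraint.
From A_Bᵀ y = c: 4·y_catalyst + 4·y_cooling = 44; 6·y_catalyst + 2·y_cooling = 46.
→ y_catalyst = 6 and y_cooling = 5.
Reduced cost of solvent B: c₃ − yᵀa₃ = 32.5 − (6·4 + 5·2) = 32.5 − 34 = -1.5.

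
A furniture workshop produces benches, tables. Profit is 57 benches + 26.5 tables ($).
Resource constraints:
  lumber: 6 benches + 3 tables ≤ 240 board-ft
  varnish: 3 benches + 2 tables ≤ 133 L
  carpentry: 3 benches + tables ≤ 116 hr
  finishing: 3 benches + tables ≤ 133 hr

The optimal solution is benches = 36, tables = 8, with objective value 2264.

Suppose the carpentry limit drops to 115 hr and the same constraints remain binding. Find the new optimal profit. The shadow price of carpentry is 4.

2260

Δb = -1, so new z* = 2264 + (4)·(-1) = 2264 − 4 = 2260.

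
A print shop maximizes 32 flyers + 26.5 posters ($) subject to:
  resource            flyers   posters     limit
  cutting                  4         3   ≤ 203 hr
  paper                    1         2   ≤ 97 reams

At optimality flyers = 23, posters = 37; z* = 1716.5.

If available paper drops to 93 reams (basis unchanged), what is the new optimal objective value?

1708.5

Check each constraint at x*: cutting 203/203 (tight); paper 97/97 (tight).
The binding rows give the dual system: 4·y_cutting + 1·y_paper = 32 and 3·y_cutting + 2·y_paper = 26.5.
→ y_cutting = 7.5 and y_paper = 2.
Δz = y_paper·Δb = 2 × (-4) = -8, so new z* = 1716.5 − 8 = 1708.5.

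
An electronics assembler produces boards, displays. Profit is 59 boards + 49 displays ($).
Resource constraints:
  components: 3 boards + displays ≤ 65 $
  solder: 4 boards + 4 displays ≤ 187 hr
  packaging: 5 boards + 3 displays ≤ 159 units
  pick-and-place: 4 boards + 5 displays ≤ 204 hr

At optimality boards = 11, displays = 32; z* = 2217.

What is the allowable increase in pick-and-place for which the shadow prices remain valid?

20.625

Binding constraints: components, pick-and-place. The basis is B = [[3,1],[4,5]] with det 11.
Per unit increase in pick-and-place, x* moves by d = (-0.0909, 0.2727).
The basis stays optimal until solder becomes binding; allowable increase = 20.625 hr.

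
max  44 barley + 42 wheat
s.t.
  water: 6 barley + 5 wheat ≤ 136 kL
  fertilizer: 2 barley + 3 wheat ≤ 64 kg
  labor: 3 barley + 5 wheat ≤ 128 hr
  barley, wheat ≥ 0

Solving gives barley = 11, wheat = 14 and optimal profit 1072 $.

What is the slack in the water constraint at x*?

0

water used = 6·11 + 5·14 = 136; slack = 136 − 136 = 0.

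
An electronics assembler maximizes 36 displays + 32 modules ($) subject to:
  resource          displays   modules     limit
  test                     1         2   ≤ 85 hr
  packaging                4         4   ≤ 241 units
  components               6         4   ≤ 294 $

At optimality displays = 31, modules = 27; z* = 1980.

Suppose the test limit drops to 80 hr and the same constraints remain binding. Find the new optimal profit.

At the optimum: test uses 85 of 85 (binding); packaging uses 232 of 241 (slack = 9); components uses 294 of 294 (binding).
Slack constraints have shadow price 0 (complementary slackness).
Dual feasibility on the basic columns requires 1·y_test + 6·y_components = 36, 2·y_test + 4·y_components = 32.
Solving: y_test = 6, y_components = 5.
Δz = y_test·Δb = 6 × (-5) = -30, so new z* = 1980 − 30 = 1950.

1950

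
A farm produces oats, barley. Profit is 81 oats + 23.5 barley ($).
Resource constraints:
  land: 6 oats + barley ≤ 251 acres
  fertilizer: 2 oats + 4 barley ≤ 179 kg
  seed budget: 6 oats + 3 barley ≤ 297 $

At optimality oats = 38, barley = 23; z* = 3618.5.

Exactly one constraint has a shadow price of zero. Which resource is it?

land: 251/251 (binding)
fertilizer: 168/179 (slack 11)
seed budget: 297/297 (binding)
By complementary slackness, a constraint with positive slack has shadow price 0 → fertilizer.

fertilizer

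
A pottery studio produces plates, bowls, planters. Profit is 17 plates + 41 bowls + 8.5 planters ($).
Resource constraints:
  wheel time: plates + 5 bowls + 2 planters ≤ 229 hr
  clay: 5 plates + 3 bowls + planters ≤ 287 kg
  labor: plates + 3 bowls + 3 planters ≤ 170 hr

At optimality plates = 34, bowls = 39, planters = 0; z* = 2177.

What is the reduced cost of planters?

-7.5

Check each constraint at x*: wheel time 229/229 (tight); clay 287/287 (tight); labor 151/170 (slack 19).
By complementary slackness, y = 0 for the non-binding constraint.
Dual feasibility on the basic columns requires 1·y_wheel time + 5·y_clay = 17, 5·y_wheel time + 3·y_clay = 41.
→ y_wheel time = 7 and y_clay = 2.
Reduced cost of planters: c₃ − yᵀa₃ = 8.5 − (7·2 + 2·1) = 8.5 − 16 = -7.5.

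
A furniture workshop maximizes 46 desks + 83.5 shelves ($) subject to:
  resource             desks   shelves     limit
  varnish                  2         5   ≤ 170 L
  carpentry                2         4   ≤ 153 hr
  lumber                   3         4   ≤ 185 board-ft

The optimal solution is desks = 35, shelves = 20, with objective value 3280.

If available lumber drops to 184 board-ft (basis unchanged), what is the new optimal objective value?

3271

Binding: varnish and lumber. Non-binding: carpentry (3 unused).
Since carpentry is not tight, its dual is 0.
The binding rows give the dual system: 2·y_varnish + 3·y_lumber = 46 and 5·y_varnish + 4·y_lumber = 83.5.
→ y_varnish = 9.5 and y_lumber = 9.
Δz = y_lumber·Δb = 9 × (-1) = -9, so new z* = 3280 − 9 = 3271.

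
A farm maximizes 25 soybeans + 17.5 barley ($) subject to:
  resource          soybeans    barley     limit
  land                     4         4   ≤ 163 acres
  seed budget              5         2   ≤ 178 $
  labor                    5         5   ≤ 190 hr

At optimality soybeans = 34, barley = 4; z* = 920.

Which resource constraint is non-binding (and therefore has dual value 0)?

land: 152/163 (slack 11)
seed budget: 178/178 (binding)
labor: 190/190 (binding)
By complementary slackness, a constraint with positive slack has shadow price 0 → land.

land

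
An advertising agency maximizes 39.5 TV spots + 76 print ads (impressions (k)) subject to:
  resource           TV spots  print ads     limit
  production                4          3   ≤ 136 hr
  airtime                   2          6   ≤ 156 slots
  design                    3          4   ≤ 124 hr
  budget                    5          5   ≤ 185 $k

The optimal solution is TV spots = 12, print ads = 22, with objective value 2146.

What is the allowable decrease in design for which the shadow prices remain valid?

Binding constraints: airtime, design. The basis is B = [[2,6],[3,4]] with det -10.
Per unit decrease in design, x* moves by d = (-0.6, 0.2).
The basis stays optimal until TV spots reaches 0; allowable decrease = 20 hr.

20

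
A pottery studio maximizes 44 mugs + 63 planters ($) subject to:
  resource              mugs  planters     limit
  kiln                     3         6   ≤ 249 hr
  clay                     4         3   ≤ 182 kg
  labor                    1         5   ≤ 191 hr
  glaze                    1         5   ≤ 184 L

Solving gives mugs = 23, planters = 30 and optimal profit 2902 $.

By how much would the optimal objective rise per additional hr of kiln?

8

Check each constraint at x*: kiln 249/249 (tight); clay 182/182 (tight); labor 173/191 (slack 18); glaze 173/184 (slack 11).
Slack constraints have shadow price 0 (complementary slackness).
The binding rows give the dual system: 3·y_kiln + 4·y_clay = 44 and 6·y_kiln + 3·y_clay = 63.
This yields shadow prices y_kiln = 8, y_clay = 5.
Shadow price of kiln = 8.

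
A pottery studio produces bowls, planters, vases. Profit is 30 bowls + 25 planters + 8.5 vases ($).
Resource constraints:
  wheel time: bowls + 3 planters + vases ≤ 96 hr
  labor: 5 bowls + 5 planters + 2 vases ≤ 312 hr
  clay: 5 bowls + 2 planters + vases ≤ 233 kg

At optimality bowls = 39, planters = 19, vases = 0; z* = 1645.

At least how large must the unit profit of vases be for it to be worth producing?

Check each constraint at x*: wheel time 96/96 (tight); labor 290/312 (slack 22); clay 233/233 (tight).
Slack constraints have shadow price 0 (complementary slackness).
Dual feasibility on the basic columns requires 1·y_wheel time + 5·y_clay = 30, 3·y_wheel time + 2·y_clay = 25.
→ y_wheel time = 5 and y_clay = 5.
vases enters the basis when its profit ≥ yᵀa₃ = 5·1 + 5·1 = 10.

10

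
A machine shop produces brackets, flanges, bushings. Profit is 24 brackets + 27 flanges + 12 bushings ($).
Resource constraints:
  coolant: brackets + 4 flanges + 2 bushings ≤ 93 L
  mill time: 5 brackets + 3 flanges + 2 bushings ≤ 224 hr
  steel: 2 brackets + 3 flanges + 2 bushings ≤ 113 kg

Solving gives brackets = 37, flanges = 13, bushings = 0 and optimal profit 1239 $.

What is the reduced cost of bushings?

At the optimum: coolant uses 89 of 93 (slack = 4); mill time uses 224 of 224 (binding); steel uses 113 of 113 (binding).
Slack constraints have shadow price 0 (complementary slackness).
From A_Bᵀ y = c: 5·y_mill time + 2·y_steel = 24; 3·y_mill time + 3·y_steel = 27.
→ y_mill time = 2 and y_steel = 7.
Reduced cost of bushings: c₃ − yᵀa₃ = 12 − (2·2 + 7·2) = 12 − 18 = -6.

-6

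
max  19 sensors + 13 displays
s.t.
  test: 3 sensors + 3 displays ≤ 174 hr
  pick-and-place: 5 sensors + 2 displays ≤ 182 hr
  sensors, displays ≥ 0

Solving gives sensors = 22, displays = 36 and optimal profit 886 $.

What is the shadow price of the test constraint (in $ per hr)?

At the optimum: test uses 174 of 174 (binding); pick-and-place uses 182 of 182 (binding).
Dual feasibility on the basic columns requires 3·y_test + 5·y_pick-and-place = 19, 3·y_test + 2·y_pick-and-place = 13.
→ y_test = 3 and y_pick-and-place = 2.
Shadow price of test = 3.

3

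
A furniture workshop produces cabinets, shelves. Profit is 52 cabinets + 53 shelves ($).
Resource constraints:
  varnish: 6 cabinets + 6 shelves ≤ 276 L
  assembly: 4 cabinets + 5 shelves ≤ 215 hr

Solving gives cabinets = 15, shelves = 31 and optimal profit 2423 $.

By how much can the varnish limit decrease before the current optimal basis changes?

18

Binding constraints: varnish, assembly. The basis is B = [[6,6],[4,5]] with det 6.
Per unit decrease in varnish, x* moves by d = (-0.8333, 0.6667).
The basis stays optimal until cabinets reaches 0; allowable decrease = 18 L.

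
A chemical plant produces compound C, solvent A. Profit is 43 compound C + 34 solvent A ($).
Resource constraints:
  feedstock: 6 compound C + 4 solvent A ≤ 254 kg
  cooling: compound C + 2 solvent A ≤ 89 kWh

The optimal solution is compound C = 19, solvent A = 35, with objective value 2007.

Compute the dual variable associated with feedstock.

Check each constraint at x*: feedstock 254/254 (tight); cooling 89/89 (tight).
Dual feasibility on the basic columns requires 6·y_feedstock + 1·y_cooling = 43, 4·y_feedstock + 2·y_cooling = 34.
This yields shadow prices y_feedstock = 6.5, y_cooling = 4.
Shadow price of feedstock = 6.5.

6.5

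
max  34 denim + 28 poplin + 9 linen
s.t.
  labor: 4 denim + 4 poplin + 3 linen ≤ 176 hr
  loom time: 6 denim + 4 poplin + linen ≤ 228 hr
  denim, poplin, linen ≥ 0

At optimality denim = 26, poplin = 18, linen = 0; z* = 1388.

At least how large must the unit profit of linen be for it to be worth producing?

15

At the optimum: labor uses 176 of 176 (binding); loom time uses 228 of 228 (binding).
Dual feasibility on the basic columns requires 4·y_labor + 6·y_loom time = 34, 4·y_labor + 4·y_loom time = 28.
This yields shadow prices y_labor = 4, y_loom time = 3.
linen enters the basis when its profit ≥ yᵀa₃ = 4·3 + 3·1 = 15.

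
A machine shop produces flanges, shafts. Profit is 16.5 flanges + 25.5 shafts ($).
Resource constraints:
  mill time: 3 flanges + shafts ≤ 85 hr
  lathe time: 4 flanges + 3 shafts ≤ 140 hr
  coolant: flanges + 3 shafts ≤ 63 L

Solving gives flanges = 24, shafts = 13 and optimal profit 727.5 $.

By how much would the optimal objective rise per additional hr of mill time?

At the optimum: mill time uses 85 of 85 (binding); lathe time uses 135 of 140 (slack = 5); coolant uses 63 of 63 (binding).
Since lathe time is not tight, its dual is 0.
From A_Bᵀ y = c: 3·y_mill time + 1·y_coolant = 16.5; 1·y_mill time + 3·y_coolant = 25.5.
This yields shadow prices y_mill time = 3, y_coolant = 7.5.
Shadow price of mill time = 3.

3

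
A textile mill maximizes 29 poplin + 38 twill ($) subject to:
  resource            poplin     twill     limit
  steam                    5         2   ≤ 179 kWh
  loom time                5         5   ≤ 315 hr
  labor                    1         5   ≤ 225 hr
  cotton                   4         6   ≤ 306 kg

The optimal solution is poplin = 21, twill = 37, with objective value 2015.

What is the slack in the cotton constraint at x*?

0

cotton used = 4·21 + 6·37 = 306; slack = 306 − 306 = 0.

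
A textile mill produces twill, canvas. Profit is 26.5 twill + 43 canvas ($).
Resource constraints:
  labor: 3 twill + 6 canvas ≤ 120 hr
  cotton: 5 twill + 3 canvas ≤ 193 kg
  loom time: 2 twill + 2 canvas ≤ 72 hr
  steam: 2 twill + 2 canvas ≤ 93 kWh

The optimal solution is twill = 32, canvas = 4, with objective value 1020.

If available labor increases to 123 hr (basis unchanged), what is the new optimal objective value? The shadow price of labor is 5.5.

1036.5

Δb = 3, so new z* = 1020 + (5.5)·(3) = 1020 + 16.5 = 1036.5.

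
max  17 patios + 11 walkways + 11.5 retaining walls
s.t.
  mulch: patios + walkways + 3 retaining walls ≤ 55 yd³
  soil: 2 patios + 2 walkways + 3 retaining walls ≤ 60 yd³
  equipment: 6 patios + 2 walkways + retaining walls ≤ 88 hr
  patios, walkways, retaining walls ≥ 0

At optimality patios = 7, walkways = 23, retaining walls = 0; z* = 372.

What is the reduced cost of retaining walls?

At the optimum: mulch uses 30 of 55 (slack = 25); soil uses 60 of 60 (binding); equipment uses 88 of 88 (binding).
Since mulch is not tight, its dual is 0.
From A_Bᵀ y = c: 2·y_soil + 6·y_equipment = 17; 2·y_soil + 2·y_equipment = 11.
Solving: y_soil = 4, y_equipment = 1.5.
Reduced cost of retaining walls: c₃ − yᵀa₃ = 11.5 − (4·3 + 1.5·1) = 11.5 − 13.5 = -2.

-2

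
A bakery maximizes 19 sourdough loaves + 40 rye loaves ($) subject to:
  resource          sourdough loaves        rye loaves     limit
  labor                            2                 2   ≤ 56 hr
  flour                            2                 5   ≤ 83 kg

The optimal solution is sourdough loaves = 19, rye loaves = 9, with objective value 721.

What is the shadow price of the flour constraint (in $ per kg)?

7

Both labor and flour are binding at x*.
From A_Bᵀ y = c: 2·y_labor + 2·y_flour = 19; 2·y_labor + 5·y_flour = 40.
Solving: y_labor = 2.5, y_flour = 7.
Shadow price of flour = 7.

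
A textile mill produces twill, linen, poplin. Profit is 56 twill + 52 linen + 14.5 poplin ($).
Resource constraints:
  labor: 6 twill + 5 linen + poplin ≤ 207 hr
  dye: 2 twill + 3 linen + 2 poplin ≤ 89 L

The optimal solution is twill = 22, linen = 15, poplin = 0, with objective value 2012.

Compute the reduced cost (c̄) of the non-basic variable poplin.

Check each constraint at x*: labor 207/207 (tight); dye 89/89 (tight).
The binding rows give the dual system: 6·y_labor + 2·y_dye = 56 and 5·y_labor + 3·y_dye = 52.
Solving: y_labor = 8, y_dye = 4.
Reduced cost of poplin: c₃ − yᵀa₃ = 14.5 − (8·1 + 4·2) = 14.5 − 16 = -1.5.

-1.5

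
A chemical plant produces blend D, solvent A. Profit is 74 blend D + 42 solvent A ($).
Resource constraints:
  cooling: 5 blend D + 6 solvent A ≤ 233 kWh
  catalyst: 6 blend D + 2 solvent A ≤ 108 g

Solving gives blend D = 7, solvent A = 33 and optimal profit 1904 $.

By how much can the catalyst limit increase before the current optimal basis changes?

Binding constraints: cooling, catalyst. The basis is B = [[5,6],[6,2]] with det -26.
Per unit increase in catalyst, x* moves by d = (0.2308, -0.1923).
The basis stays optimal until solvent A reaches 0; allowable increase = 171.6 g.

171.6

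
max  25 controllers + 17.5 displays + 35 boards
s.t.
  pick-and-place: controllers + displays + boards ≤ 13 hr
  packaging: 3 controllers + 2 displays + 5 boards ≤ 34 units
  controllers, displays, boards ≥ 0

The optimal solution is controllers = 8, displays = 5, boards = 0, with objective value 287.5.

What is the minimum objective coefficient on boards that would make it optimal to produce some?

40

At the optimum: pick-and-place uses 13 of 13 (binding); packaging uses 34 of 34 (binding).
From A_Bᵀ y = c: 1·y_pick-and-place + 3·y_packaging = 25; 1·y_pick-and-place + 2·y_packaging = 17.5.
→ y_pick-and-place = 2.5 and y_packaging = 7.5.
boards enters the basis when its profit ≥ yᵀa₃ = 2.5·1 + 7.5·5 = 40.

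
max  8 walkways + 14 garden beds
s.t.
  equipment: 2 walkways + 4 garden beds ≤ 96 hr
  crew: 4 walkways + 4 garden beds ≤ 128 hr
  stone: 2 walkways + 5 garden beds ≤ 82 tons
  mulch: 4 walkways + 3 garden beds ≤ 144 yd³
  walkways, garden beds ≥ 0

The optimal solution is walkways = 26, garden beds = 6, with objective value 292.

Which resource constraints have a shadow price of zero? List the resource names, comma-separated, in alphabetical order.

equipment: 76/96 (slack 20)
crew: 128/128 (binding)
stone: 82/82 (binding)
mulch: 122/144 (slack 22)
By complementary slackness, a constraint with positive slack has shadow price 0 → equipment, mulch.

equipment, mulch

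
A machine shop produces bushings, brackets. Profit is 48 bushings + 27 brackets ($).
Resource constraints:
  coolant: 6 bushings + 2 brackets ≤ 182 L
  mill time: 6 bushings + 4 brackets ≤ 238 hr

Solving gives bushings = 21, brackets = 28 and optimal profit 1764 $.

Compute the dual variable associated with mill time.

5.5

Check each constraint at x*: coolant 182/182 (tight); mill time 238/238 (tight).
From A_Bᵀ y = c: 6·y_coolant + 6·y_mill time = 48; 2·y_coolant + 4·y_mill time = 27.
This yields shadow prices y_coolant = 2.5, y_mill time = 5.5.
Shadow price of mill time = 5.5.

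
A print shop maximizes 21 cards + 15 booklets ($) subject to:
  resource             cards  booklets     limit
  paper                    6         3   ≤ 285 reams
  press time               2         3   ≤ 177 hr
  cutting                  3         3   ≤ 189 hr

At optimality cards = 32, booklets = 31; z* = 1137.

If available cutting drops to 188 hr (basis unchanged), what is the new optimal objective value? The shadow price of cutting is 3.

1134

Δb = -1, so new z* = 1137 + (3)·(-1) = 1137 − 3 = 1134.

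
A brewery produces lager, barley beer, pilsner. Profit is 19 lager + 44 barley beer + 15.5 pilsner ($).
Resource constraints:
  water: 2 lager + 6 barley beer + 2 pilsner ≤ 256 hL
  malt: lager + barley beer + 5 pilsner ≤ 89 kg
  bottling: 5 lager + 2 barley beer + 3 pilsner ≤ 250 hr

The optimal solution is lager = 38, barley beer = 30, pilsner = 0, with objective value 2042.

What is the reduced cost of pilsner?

Check each constraint at x*: water 256/256 (tight); malt 68/89 (slack 21); bottling 250/250 (tight).
Since malt is not tight, its dual is 0.
Dual feasibility on the basic columns requires 2·y_water + 5·y_bottling = 19, 6·y_water + 2·y_bottling = 44.
Solving: y_water = 7, y_bottling = 1.
Reduced cost of pilsner: c₃ − yᵀa₃ = 15.5 − (7·2 + 1·3) = 15.5 − 17 = -1.5.

-1.5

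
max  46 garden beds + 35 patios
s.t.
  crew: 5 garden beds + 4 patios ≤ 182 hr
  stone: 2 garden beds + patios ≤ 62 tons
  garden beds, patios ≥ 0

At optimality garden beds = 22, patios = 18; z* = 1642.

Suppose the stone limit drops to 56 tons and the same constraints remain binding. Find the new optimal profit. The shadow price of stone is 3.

1624

Δb = -6, so new z* = 1642 + (3)·(-6) = 1642 − 18 = 1624.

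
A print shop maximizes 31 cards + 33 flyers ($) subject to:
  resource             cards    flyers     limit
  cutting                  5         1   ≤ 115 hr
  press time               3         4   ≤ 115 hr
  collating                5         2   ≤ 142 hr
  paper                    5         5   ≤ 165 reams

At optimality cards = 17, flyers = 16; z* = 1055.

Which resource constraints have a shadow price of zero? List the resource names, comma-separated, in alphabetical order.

cutting: 101/115 (slack 14)
press time: 115/115 (binding)
collating: 117/142 (slack 25)
paper: 165/165 (binding)
By complementary slackness, a constraint with positive slack has shadow price 0 → collating, cutting.

collating, cutting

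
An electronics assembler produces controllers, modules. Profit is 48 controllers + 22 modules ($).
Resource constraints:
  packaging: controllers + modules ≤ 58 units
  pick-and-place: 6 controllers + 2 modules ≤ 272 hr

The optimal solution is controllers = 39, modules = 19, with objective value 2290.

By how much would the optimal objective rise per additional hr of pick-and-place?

At the optimum: packaging uses 58 of 58 (binding); pick-and-place uses 272 of 272 (binding).
From A_Bᵀ y = c: 1·y_packaging + 6·y_pick-and-place = 48; 1·y_packaging + 2·y_pick-and-place = 22.
→ y_packaging = 9 and y_pick-and-place = 6.5.
Shadow price of pick-and-place = 6.5.

6.5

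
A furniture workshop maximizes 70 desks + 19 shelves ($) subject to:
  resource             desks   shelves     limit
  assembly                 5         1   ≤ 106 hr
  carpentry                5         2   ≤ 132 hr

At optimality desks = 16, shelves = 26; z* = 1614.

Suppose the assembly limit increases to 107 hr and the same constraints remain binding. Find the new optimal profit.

At the optimum: assembly uses 106 of 106 (binding); carpentry uses 132 of 132 (binding).
The binding rows give the dual system: 5·y_assembly + 5·y_carpentry = 70 and 1·y_assembly + 2·y_carpentry = 19.
This yields shadow prices y_assembly = 9, y_carpentry = 5.
Δz = y_assembly·Δb = 9 × (1) = 9, so new z* = 1614 + 9 = 1623.

1623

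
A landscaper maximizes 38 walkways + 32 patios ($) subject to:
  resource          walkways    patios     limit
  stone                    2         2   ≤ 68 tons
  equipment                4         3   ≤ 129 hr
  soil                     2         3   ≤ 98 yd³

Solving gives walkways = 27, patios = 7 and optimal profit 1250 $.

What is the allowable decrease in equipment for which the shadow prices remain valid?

Binding constraints: stone, equipment. The basis is B = [[2,2],[4,3]] with det -2.
Per unit decrease in equipment, x* moves by d = (-1, 1).
The basis stays optimal until soil becomes binding; allowable decrease = 23 hr.

23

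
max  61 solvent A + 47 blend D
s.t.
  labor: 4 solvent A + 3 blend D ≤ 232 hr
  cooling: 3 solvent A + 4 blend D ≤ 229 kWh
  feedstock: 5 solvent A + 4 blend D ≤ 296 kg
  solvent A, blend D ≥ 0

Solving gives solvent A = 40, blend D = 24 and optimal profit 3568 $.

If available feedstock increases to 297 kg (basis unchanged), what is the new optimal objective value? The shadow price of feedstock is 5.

Δb = 1, so new z* = 3568 + (5)·(1) = 3568 + 5 = 3573.

3573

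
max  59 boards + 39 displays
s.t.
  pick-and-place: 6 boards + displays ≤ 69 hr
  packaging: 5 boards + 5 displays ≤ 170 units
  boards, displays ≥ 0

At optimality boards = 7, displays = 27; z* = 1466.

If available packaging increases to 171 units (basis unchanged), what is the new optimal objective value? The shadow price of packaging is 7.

1473

Δb = 1, so new z* = 1466 + (7)·(1) = 1466 + 7 = 1473.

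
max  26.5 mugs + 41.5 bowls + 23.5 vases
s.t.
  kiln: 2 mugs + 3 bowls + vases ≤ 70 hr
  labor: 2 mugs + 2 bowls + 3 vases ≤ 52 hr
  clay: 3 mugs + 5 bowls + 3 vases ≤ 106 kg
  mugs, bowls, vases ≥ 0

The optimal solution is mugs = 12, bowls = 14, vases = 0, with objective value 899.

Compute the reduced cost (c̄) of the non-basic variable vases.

At the optimum: kiln uses 66 of 70 (slack = 4); labor uses 52 of 52 (binding); clay uses 106 of 106 (binding).
Since kiln is not tight, its dual is 0.
From A_Bᵀ y = c: 2·y_labor + 3·y_clay = 26.5; 2·y_labor + 5·y_clay = 41.5.
→ y_labor = 2 and y_clay = 7.5.
Reduced cost of vases: c₃ − yᵀa₃ = 23.5 − (2·3 + 7.5·3) = 23.5 − 28.5 = -5.

-5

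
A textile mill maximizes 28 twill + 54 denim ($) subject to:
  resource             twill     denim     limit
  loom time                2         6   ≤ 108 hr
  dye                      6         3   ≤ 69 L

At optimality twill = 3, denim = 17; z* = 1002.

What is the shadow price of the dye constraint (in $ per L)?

2

Check each constraint at x*: loom time 108/108 (tight); dye 69/69 (tight).
Dual feasibility on the basic columns requires 2·y_loom time + 6·y_dye = 28, 6·y_loom time + 3·y_dye = 54.
This yields shadow prices y_loom time = 8, y_dye = 2.
Shadow price of dye = 2.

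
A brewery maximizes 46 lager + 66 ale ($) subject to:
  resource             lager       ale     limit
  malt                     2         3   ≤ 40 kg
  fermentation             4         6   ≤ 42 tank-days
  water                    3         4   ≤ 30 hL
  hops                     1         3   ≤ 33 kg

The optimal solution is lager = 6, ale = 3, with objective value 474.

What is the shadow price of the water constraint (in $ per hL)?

6

Check each constraint at x*: malt 21/40 (slack 19); fermentation 42/42 (tight); water 30/30 (tight); hops 15/33 (slack 18).
Since malt, hops are not tight, their duals are 0.
The binding rows give the dual system: 4·y_fermentation + 3·y_water = 46 and 6·y_fermentation + 4·y_water = 66.
Solving: y_fermentation = 7, y_water = 6.
Shadow price of water = 6.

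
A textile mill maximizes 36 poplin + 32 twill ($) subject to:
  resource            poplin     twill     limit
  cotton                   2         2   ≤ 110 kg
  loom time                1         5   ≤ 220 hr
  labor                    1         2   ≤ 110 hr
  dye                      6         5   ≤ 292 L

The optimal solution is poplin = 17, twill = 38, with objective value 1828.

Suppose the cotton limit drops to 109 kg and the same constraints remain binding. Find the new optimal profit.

1822

At the optimum: cotton uses 110 of 110 (binding); loom time uses 207 of 220 (slack = 13); labor uses 93 of 110 (slack = 17); dye uses 292 of 292 (binding).
Slack constraints have shadow price 0 (complementary slackness).
From A_Bᵀ y = c: 2·y_cotton + 6·y_dye = 36; 2·y_cotton + 5·y_dye = 32.
→ y_cotton = 6 and y_dye = 4.
Δz = y_cotton·Δb = 6 × (-1) = -6, so new z* = 1828 − 6 = 1822.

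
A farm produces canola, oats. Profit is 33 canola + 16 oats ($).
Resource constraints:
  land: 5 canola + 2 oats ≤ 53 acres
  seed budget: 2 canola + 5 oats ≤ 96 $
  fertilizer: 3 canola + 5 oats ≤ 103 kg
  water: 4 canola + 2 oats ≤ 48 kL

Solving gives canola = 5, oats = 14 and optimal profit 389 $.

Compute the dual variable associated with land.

At the optimum: land uses 53 of 53 (binding); seed budget uses 80 of 96 (slack = 16); fertilizer uses 85 of 103 (slack = 18); water uses 48 of 48 (binding).
Slack constraints have shadow price 0 (complementary slackness).
The binding rows give the dual system: 5·y_land + 4·y_water = 33 and 2·y_land + 2·y_water = 16.
→ y_land = 1 and y_water = 7.
Shadow price of land = 1.

1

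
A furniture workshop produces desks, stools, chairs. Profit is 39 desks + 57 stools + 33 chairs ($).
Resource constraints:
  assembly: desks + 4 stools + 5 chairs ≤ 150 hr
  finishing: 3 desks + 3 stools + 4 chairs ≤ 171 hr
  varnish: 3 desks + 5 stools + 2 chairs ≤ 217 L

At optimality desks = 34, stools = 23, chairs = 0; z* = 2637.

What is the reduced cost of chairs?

-1

At the optimum: assembly uses 126 of 150 (slack = 24); finishing uses 171 of 171 (binding); varnish uses 217 of 217 (binding).
Since assembly is not tight, its dual is 0.
From A_Bᵀ y = c: 3·y_finishing + 3·y_varnish = 39; 3·y_finishing + 5·y_varnish = 57.
→ y_finishing = 4 and y_varnish = 9.
Reduced cost of chairs: c₃ − yᵀa₃ = 33 − (4·4 + 9·2) = 33 − 34 = -1.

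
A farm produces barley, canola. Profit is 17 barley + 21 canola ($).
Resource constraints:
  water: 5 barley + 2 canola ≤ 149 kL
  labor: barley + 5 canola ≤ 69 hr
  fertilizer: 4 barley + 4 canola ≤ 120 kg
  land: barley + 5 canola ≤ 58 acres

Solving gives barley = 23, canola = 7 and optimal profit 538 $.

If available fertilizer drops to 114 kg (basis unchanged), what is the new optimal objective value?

514

Binding: fertilizer and land. Non-binding: water (20 unused), labor (11 unused).
By complementary slackness, y = 0 for the non-binding constraints.
The binding rows give the dual system: 4·y_fertilizer + 1·y_land = 17 and 4·y_fertilizer + 5·y_land = 21.
→ y_fertilizer = 4 and y_land = 1.
Δz = y_fertilizer·Δb = 4 × (-6) = -24, so new z* = 538 − 24 = 514.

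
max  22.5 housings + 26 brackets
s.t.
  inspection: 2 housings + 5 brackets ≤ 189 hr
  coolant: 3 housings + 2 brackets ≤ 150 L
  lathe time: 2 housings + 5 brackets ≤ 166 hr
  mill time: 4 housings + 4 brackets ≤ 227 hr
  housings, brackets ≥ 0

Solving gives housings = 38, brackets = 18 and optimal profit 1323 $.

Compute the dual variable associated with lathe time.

3

Binding: coolant and lathe time. Non-binding: inspection (23 unused), mill time (3 unused).
Slack constraints have shadow price 0 (complementary slackness).
The binding rows give the dual system: 3·y_coolant + 2·y_lathe time = 22.5 and 2·y_coolant + 5·y_lathe time = 26.
→ y_coolant = 5.5 and y_lathe time = 3.
Shadow price of lathe time = 3.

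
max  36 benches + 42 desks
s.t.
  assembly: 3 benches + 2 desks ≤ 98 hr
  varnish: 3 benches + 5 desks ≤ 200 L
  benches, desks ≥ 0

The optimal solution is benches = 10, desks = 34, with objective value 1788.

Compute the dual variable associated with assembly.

6

Both assembly and varnish are binding at x*.
The binding rows give the dual system: 3·y_assembly + 3·y_varnish = 36 and 2·y_assembly + 5·y_varnish = 42.
This yields shadow prices y_assembly = 6, y_varnish = 6.
Shadow price of assembly = 6.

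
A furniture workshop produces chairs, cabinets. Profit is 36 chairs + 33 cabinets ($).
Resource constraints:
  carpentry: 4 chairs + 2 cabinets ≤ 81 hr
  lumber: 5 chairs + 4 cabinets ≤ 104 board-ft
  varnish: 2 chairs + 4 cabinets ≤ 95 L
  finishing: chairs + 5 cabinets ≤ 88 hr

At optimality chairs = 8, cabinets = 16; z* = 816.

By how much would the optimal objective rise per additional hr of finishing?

1

At the optimum: carpentry uses 64 of 81 (slack = 17); lumber uses 104 of 104 (binding); varnish uses 80 of 95 (slack = 15); finishing uses 88 of 88 (binding).
Slack constraints have shadow price 0 (complementary slackness).
Dual feasibility on the basic columns requires 5·y_lumber + 1·y_finishing = 36, 4·y_lumber + 5·y_finishing = 33.
Solving: y_lumber = 7, y_finishing = 1.
Shadow price of finishing = 1.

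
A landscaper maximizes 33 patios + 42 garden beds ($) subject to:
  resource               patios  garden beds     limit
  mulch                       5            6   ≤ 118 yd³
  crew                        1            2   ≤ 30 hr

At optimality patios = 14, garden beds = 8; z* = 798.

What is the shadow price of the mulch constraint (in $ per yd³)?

6

At the optimum: mulch uses 118 of 118 (binding); crew uses 30 of 30 (binding).
The binding rows give the dual system: 5·y_mulch + 1·y_crew = 33 and 6·y_mulch + 2·y_crew = 42.
Solving: y_mulch = 6, y_crew = 3.
Shadow price of mulch = 6.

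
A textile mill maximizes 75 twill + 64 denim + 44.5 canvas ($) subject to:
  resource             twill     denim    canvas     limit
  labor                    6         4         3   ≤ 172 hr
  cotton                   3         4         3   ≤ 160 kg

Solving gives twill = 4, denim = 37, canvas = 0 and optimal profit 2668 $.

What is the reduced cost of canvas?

Both labor and cotton are binding at x*.
Dual feasibility on the basic columns requires 6·y_labor + 3·y_cotton = 75, 4·y_labor + 4·y_cotton = 64.
→ y_labor = 9 and y_cotton = 7.
Reduced cost of canvas: c₃ − yᵀa₃ = 44.5 − (9·3 + 7·3) = 44.5 − 48 = -3.5.

-3.5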